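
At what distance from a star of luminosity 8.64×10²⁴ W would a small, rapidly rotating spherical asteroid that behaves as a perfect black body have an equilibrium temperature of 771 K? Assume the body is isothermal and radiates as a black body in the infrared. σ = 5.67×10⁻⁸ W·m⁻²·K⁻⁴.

For an isothermal black-emitting sphere, (1−a)S·πr² = σ·4πr²·T⁴ ⇒ S = 4σT⁴/(1−a).
S = 4·5.67×10⁻⁸·(771)⁴/1.00 = 80140 W/m².
Flux falls as S = L/(4πd²), so d = √(L/(4πS)) = √(8.64×10²⁴/(4π·80140)).

d ≈ 2.93×10⁹ m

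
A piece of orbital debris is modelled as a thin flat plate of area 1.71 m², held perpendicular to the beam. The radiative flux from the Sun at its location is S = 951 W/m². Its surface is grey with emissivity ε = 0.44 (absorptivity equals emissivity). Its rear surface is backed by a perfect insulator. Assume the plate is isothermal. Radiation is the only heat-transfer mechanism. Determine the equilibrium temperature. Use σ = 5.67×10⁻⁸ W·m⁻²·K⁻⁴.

At equilibrium, absorbed power = emitted power.
Absorbing cross-section = A = 1.710 m²; emitting surface = A = 1.710 m² (ratio 1).
εS·A_cross = εσ·A_surf·T⁴  ⇒  T⁴ = S/(1σ)   (ε cancels).
T⁴ = 951/(1·5.67×10⁻⁸) = 1.677×10¹⁰ K⁴.
T = (1.677×10¹⁰)^(1/4).

T ≈ 360 K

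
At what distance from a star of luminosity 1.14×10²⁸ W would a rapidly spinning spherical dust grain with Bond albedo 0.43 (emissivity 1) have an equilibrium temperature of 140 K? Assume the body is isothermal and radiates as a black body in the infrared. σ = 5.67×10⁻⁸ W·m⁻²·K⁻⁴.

d ≈ 2.44×10¹² m

For an isothermal black-emitting sphere, (1−a)S·πr² = σ·4πr²·T⁴ ⇒ S = 4σT⁴/(1−a).
S = 4·5.67×10⁻⁸·(140)⁴/0.570 = 152.9 W/m².
Flux falls as S = L/(4πd²), so d = √(L/(4πS)) = √(1.14×10²⁸/(4π·152.9)).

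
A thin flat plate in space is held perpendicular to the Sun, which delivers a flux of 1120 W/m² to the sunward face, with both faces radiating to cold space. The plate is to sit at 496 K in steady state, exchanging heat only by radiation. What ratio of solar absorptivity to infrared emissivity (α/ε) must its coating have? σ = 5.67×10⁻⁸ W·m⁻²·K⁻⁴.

α/ε ≈ 6.13

Balance: αS·A = εσ·2A·T⁴ ⇒ α/ε = 2σT⁴/S.
α/ε = 2·5.67×10⁻⁸·(496)⁴/1120 = 2·5.67×10⁻⁸·6.052×10¹⁰/1120.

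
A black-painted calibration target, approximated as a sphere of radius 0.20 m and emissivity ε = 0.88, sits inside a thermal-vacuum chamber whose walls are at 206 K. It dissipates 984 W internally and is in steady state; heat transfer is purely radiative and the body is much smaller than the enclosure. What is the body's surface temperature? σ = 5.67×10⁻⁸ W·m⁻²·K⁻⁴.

T ≈ 450 K

For a small grey body in a large enclosure, net radiated power = εσA(T⁴ − T_w⁴).
Steady state: P = εσA(T⁴ − T_w⁴) with A = 4πr² = 0.5027 m².
T⁴ = P/(εσA) + T_w⁴ = 984/(0.88·5.67×10⁻⁸·0.5027) + (206)⁴
    = 3.923×10¹⁰ + 1.801×10⁹ = 4.103×10¹⁰ K⁴.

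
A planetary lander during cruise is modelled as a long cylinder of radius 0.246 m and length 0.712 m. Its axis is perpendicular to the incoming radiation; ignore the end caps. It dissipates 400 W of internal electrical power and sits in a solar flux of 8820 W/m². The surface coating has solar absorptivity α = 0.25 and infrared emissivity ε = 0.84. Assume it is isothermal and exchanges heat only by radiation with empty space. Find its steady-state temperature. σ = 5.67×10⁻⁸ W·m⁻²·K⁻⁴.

At steady state, absorbed solar power + internal power = radiated power.
Absorbed: α·S·A_cross = 0.25·8820·0.3503 = 772.4 W (cross-section 2rL).
Total input = 772.4 + 400 = 1172 W.
Radiated: εσ·A_surf·T⁴ with A_surf = 2πrL = 1.101 m².
T⁴ = 1172/(0.84·5.67×10⁻⁸·1.101) = 2.237×10¹⁰ K⁴.

T ≈ 387 K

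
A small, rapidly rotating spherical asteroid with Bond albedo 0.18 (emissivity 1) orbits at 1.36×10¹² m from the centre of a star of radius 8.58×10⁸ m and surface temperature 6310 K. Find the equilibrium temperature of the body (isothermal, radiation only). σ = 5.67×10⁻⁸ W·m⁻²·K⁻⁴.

T ≈ 107 K

The star's surface emits σT_*⁴; at distance d the flux is S = σT_*⁴(R_*/d)².
S = 5.67×10⁻⁸·(6310)⁴·(8.58×10⁸/1.36×10¹²)² = 35.78 W/m².
For an isothermal sphere T⁴ = (1−a)S/(4σ) = 1.294×10⁸ K⁴.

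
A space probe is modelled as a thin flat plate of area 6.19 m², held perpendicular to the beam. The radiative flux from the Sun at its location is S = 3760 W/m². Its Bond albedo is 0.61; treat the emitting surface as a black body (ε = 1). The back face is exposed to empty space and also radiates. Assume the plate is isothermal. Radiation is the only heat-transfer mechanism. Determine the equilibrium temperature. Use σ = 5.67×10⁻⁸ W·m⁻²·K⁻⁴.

T ≈ 337 K

At equilibrium, absorbed power = emitted power.
Absorbing cross-section = A = 6.190 m²; emitting surface = 2A = 12.38 m² (ratio 2).
(1−a)S·A_cross = εσ·A_surf·T⁴  ⇒  T⁴ = (1−a)S/(2σ).
T⁴ = 0.390·3760/(2·5.67×10⁻⁸) = 1.293×10¹⁰ K⁴.
T = (1.293×10¹⁰)^(1/4).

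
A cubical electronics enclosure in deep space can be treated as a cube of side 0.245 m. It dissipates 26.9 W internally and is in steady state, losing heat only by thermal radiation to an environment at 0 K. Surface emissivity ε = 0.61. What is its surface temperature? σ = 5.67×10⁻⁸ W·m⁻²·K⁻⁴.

Steady state: internal power = radiated power, P = εσA T⁴.
Radiating area A = 6L² = 0.3601 m².
T⁴ = P/(εσA) = 26.9/(0.61·5.67×10⁻⁸·0.3601) = 2.160×10⁹ K⁴.
T = (2.160×10⁹)^(1/4).

T ≈ 216 K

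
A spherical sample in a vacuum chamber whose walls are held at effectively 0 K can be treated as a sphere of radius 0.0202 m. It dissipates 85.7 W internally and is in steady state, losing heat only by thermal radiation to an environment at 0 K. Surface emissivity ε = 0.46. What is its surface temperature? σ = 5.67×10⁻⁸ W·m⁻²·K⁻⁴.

T ≈ 895 K

Steady state: internal power = radiated power, P = εσA T⁴.
Radiating area A = 4πr² = 0.005128 m².
T⁴ = P/(εσA) = 85.7/(0.46·5.67×10⁻⁸·0.005128) = 6.408×10¹¹ K⁴.
T = (6.408×10¹¹)^(1/4).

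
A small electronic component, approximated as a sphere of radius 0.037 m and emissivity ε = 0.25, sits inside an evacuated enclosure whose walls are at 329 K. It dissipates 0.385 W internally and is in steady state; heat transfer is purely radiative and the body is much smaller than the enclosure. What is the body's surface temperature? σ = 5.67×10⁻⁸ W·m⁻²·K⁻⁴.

For a small grey body in a large enclosure, net radiated power = εσA(T⁴ − T_w⁴).
Steady state: P = εσA(T⁴ − T_w⁴) with A = 4πr² = 0.01720 m².
T⁴ = P/(εσA) + T_w⁴ = 0.385/(0.25·5.67×10⁻⁸·0.01720) + (329)⁴
    = 1.579×10⁹ + 1.172×10¹⁰ = 1.329×10¹⁰ K⁴.

T ≈ 340 K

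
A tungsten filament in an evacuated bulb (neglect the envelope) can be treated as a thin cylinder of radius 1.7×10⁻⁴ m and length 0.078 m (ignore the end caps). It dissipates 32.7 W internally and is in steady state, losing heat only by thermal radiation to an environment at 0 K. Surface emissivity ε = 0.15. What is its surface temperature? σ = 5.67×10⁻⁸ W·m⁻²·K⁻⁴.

T ≈ 2610 K

Steady state: internal power = radiated power, P = εσA T⁴.
Radiating area A = 2πrL = 8.332×10⁻⁵ m².
T⁴ = P/(εσA) = 32.7/(0.15·5.67×10⁻⁸·8.332×10⁻⁵) = 4.615×10¹³ K⁴.
T = (4.615×10¹³)^(1/4).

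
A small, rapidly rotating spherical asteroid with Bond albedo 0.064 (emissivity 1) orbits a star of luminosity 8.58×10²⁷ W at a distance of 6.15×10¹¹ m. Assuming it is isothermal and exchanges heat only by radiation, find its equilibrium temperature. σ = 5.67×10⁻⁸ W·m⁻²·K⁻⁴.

First find the stellar flux at distance d: S = L/(4πd²) = 8.58×10²⁷/(4π·(6.15×10¹¹)²) = 1805 W/m².
For an isothermal sphere, absorbed (1−a)S·πr² = emitted σ·4πr²·T⁴, so T⁴ = (1−a)S/(4σ).
T⁴ = 0.936·1805/(4·5.67×10⁻⁸) = 7.450×10⁹ K⁴.

T ≈ 294 K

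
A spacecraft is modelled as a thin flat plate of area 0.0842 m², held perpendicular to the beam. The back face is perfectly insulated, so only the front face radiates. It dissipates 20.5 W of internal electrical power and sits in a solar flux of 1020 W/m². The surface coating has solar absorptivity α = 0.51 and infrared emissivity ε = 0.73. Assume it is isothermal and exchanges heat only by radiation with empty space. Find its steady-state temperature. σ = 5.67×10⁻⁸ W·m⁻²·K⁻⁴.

At steady state, absorbed solar power + internal power = radiated power.
Absorbed: α·S·A_cross = 0.51·1020·0.08420 = 43.80 W (cross-section A).
Total input = 43.80 + 20.5 = 64.30 W.
Radiated: εσ·A_surf·T⁴ with A_surf = A = 0.08420 m².
T⁴ = 64.30/(0.73·5.67×10⁻⁸·0.08420) = 1.845×10¹⁰ K⁴.

T ≈ 369 K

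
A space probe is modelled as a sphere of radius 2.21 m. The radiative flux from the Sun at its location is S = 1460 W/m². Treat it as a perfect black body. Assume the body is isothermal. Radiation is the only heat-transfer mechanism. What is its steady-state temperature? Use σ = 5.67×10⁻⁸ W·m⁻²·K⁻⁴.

T ≈ 283 K

At equilibrium, absorbed power = emitted power.
Absorbing cross-section = πr² = 15.34 m²; emitting surface = 4πr² = 61.38 m² (ratio 4).
S·A_cross = εσ·A_surf·T⁴  ⇒  T⁴ = S/(4σ).
T⁴ = 1.00·1460/(4·5.67×10⁻⁸) = 6.437×10⁹ K⁴.
T = (6.437×10⁹)^(1/4).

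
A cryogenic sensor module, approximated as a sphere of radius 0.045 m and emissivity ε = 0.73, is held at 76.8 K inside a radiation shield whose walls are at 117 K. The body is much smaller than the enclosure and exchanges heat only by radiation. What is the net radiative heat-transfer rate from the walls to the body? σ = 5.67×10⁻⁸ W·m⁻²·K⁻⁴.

P_net ≈ 0.161 W

For a small grey body in a large enclosure: P_net = εσA(T_body⁴ − T_wall⁴).
A = 4πr² = 0.02545 m²; T_body⁴ − T_wall⁴ = 3.479×10⁷ − 1.874×10⁸ = -1.526×10⁸ K⁴.
|P_net| = 0.73·5.67×10⁻⁸·0.02545·1.526×10⁸.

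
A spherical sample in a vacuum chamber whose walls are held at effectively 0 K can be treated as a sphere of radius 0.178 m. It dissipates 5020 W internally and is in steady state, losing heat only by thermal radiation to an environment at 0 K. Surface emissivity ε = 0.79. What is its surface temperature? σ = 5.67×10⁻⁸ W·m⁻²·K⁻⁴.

T ≈ 728 K

Steady state: internal power = radiated power, P = εσA T⁴.
Radiating area A = 4πr² = 0.3982 m².
T⁴ = P/(εσA) = 5020/(0.79·5.67×10⁻⁸·0.3982) = 2.815×10¹¹ K⁴.
T = (2.815×10¹¹)^(1/4).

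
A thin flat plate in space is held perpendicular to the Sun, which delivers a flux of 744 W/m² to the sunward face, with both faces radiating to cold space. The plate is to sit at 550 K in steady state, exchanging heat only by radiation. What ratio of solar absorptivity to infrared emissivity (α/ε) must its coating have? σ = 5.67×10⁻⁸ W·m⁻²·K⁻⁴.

Balance: αS·A = εσ·2A·T⁴ ⇒ α/ε = 2σT⁴/S.
α/ε = 2·5.67×10⁻⁸·(550)⁴/744 = 2·5.67×10⁻⁸·9.151×10¹⁰/744.

α/ε ≈ 13.9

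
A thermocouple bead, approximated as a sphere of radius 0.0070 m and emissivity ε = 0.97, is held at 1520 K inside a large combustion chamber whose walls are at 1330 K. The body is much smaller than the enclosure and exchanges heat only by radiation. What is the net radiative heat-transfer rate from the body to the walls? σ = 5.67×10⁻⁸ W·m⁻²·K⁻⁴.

P_net ≈ 74.8 W

For a small grey body in a large enclosure: P_net = εσA(T_body⁴ − T_wall⁴).
A = 4πr² = 6.158×10⁻⁴ m²; T_body⁴ − T_wall⁴ = 5.338×10¹² − 3.129×10¹² = 2.209×10¹² K⁴.
|P_net| = 0.97·5.67×10⁻⁸·6.158×10⁻⁴·2.209×10¹².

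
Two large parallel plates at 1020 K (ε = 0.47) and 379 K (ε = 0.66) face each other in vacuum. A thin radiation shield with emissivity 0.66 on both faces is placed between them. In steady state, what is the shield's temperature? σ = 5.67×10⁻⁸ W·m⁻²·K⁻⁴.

In steady state the net flux on the hot side equals that on the cold side.
σ(T₁⁴−T_s⁴)/D₁ = σ(T_s⁴−T₂⁴)/D₂, with D₁ = 1/ε₁+1/ε_s−1 = 2.643, D₂ = 1/ε_s+1/ε₂−1 = 2.030.
Solve for T_s⁴: T_s⁴ = (D₂·T₁⁴ + D₁·T₂⁴)/(D₁+D₂) = 4.819×10¹¹ K⁴.

T_s ≈ 833 K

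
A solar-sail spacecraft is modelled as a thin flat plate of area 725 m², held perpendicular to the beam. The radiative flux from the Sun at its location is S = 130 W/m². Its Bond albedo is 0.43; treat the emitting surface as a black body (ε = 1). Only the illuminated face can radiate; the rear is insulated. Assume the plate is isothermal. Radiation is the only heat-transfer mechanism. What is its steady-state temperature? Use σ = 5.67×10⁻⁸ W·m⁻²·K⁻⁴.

T ≈ 190 K

At equilibrium, absorbed power = emitted power.
Absorbing cross-section = A = 725.0 m²; emitting surface = A = 725.0 m² (ratio 1).
(1−a)S·A_cross = εσ·A_surf·T⁴  ⇒  T⁴ = (1−a)S/(1σ).
T⁴ = 0.570·130/(1·5.67×10⁻⁸) = 1.307×10⁹ K⁴.
T = (1.307×10⁹)^(1/4).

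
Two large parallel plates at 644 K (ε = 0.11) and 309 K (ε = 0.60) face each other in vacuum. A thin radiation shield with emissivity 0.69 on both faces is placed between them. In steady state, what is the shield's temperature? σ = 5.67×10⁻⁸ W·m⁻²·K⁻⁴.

In steady state the net flux on the hot side equals that on the cold side.
σ(T₁⁴−T_s⁴)/D₁ = σ(T_s⁴−T₂⁴)/D₂, with D₁ = 1/ε₁+1/ε_s−1 = 9.540, D₂ = 1/ε_s+1/ε₂−1 = 2.116.
Solve for T_s⁴: T_s⁴ = (D₂·T₁⁴ + D₁·T₂⁴)/(D₁+D₂) = 3.869×10¹⁰ K⁴.

T_s ≈ 443 K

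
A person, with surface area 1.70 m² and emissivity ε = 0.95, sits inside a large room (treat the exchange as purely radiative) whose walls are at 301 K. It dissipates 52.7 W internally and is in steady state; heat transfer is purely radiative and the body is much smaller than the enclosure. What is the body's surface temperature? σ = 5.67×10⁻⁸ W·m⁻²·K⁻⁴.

T ≈ 306 K

For a small grey body in a large enclosure, net radiated power = εσA(T⁴ − T_w⁴).
Steady state: P = εσA(T⁴ − T_w⁴) with A = 1.70 m².
T⁴ = P/(εσA) + T_w⁴ = 52.7/(0.95·5.67×10⁻⁸·1.700) + (301)⁴
    = 5.755×10⁸ + 8.209×10⁹ = 8.784×10⁹ K⁴.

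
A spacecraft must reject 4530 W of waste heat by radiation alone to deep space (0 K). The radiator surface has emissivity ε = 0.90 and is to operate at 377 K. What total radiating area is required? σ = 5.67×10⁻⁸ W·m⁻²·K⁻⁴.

A ≈ 4.39 m²

P = εσA T⁴ ⇒ A = P/(εσT⁴).
T⁴ = 2.020×10¹⁰ K⁴.
A = 4530/(0.90 × 5.67×10⁻⁸ × 2.020×10¹⁰).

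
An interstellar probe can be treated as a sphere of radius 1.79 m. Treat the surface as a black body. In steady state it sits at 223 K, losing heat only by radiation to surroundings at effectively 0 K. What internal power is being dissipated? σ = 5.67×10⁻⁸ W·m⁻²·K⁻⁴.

Steady state: P = εσA T⁴.
A = 4πr² = 40.26 m²; T⁴ = (223)⁴ = 2.473×10⁹ K⁴.
P = 1.0 × 5.67×10⁻⁸ × 40.26 × 2.473×10⁹.

P ≈ 5650 W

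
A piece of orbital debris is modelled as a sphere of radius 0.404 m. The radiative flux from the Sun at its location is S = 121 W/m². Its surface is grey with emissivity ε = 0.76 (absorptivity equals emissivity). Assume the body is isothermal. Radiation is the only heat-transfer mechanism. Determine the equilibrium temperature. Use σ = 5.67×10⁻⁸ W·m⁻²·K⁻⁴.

T ≈ 152 K

At equilibrium, absorbed power = emitted power.
Absorbing cross-section = πr² = 0.5128 m²; emitting surface = 4πr² = 2.051 m² (ratio 4).
εS·A_cross = εσ·A_surf·T⁴  ⇒  T⁴ = S/(4σ)   (ε cancels).
T⁴ = 121/(4·5.67×10⁻⁸) = 5.335×10⁸ K⁴.
T = (5.335×10⁸)^(1/4).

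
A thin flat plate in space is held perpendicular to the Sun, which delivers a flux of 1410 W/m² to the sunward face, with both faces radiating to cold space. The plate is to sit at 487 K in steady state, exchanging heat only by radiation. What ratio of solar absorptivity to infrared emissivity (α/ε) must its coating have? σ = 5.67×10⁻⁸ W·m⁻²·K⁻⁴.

α/ε ≈ 4.52

Balance: αS·A = εσ·2A·T⁴ ⇒ α/ε = 2σT⁴/S.
α/ε = 2·5.67×10⁻⁸·(487)⁴/1410 = 2·5.67×10⁻⁸·5.625×10¹⁰/1410.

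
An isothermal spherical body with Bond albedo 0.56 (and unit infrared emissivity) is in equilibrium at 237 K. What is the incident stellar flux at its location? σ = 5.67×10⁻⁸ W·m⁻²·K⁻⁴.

S ≈ 1630 W/m²

(1−a)S·πr² = σ·4πr²·T⁴ ⇒ S = 4σT⁴/(1−a).
S = 4·5.67×10⁻⁸·3.155×10⁹/0.440.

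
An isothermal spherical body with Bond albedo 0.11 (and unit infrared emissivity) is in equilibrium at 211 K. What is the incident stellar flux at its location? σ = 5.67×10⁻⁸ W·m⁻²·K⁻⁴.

S ≈ 505 W/m²

(1−a)S·πr² = σ·4πr²·T⁴ ⇒ S = 4σT⁴/(1−a).
S = 4·5.67×10⁻⁸·1.982×10⁹/0.890.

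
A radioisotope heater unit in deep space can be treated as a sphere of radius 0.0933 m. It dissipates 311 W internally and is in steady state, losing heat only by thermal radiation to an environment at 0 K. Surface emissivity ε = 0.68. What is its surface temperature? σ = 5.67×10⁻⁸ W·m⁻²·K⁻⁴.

Steady state: internal power = radiated power, P = εσA T⁴.
Radiating area A = 4πr² = 0.1094 m².
T⁴ = P/(εσA) = 311/(0.68·5.67×10⁻⁸·0.1094) = 7.374×10¹⁰ K⁴.
T = (7.374×10¹⁰)^(1/4).

T ≈ 521 K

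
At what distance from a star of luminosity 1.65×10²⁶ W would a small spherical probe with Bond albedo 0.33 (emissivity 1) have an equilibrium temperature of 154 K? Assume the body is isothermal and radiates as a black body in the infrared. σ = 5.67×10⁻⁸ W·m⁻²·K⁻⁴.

For an isothermal black-emitting sphere, (1−a)S·πr² = σ·4πr²·T⁴ ⇒ S = 4σT⁴/(1−a).
S = 4·5.67×10⁻⁸·(154)⁴/0.670 = 190.4 W/m².
Flux falls as S = L/(4πd²), so d = √(L/(4πS)) = √(1.65×10²⁶/(4π·190.4)).

d ≈ 2.63×10¹¹ m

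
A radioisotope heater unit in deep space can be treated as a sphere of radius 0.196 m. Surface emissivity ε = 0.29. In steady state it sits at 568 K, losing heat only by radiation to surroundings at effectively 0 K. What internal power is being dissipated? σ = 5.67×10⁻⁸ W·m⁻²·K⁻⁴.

P ≈ 826 W

Steady state: P = εσA T⁴.
A = 4πr² = 0.4827 m²; T⁴ = (568)⁴ = 1.041×10¹¹ K⁴.
P = 0.29 × 5.67×10⁻⁸ × 0.4827 × 1.041×10¹¹.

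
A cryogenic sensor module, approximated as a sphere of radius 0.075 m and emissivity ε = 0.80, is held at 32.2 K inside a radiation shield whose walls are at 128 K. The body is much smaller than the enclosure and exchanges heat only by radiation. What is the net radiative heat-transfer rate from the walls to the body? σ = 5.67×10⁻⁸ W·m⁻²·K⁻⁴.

For a small grey body in a large enclosure: P_net = εσA(T_body⁴ − T_wall⁴).
A = 4πr² = 0.07069 m²; T_body⁴ − T_wall⁴ = 1.075×10⁶ − 2.684×10⁸ = -2.674×10⁸ K⁴.
|P_net| = 0.80·5.67×10⁻⁸·0.07069·2.674×10⁸.

P_net ≈ 0.857 W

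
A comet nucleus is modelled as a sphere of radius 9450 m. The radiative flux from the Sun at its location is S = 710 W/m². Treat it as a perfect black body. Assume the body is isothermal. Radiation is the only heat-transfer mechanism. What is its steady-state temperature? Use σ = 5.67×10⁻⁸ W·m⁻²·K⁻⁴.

At equilibrium, absorbed power = emitted power.
Absorbing cross-section = πr² = 2.806×10⁸ m²; emitting surface = 4πr² = 1.122×10⁹ m² (ratio 4).
S·A_cross = εσ·A_surf·T⁴  ⇒  T⁴ = S/(4σ).
T⁴ = 1.00·710/(4·5.67×10⁻⁸) = 3.131×10⁹ K⁴.
T = (3.131×10⁹)^(1/4).

T ≈ 237 K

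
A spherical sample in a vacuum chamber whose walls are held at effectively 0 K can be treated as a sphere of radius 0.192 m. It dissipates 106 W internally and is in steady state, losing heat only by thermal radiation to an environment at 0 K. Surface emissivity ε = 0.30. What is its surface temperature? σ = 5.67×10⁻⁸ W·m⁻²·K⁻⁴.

Steady state: internal power = radiated power, P = εσA T⁴.
Radiating area A = 4πr² = 0.4632 m².
T⁴ = P/(εσA) = 106/(0.30·5.67×10⁻⁸·0.4632) = 1.345×10¹⁰ K⁴.
T = (1.345×10¹⁰)^(1/4).

T ≈ 341 K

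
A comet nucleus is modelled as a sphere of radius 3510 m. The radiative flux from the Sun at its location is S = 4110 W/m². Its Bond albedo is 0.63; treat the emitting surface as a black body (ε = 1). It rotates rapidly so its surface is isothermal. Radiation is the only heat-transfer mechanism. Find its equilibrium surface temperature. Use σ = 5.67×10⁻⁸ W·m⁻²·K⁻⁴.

T ≈ 286 K

At equilibrium, absorbed power = emitted power.
Absorbing cross-section = πr² = 3.870×10⁷ m²; emitting surface = 4πr² = 1.548×10⁸ m² (ratio 4).
(1−a)S·A_cross = εσ·A_surf·T⁴  ⇒  T⁴ = (1−a)S/(4σ).
T⁴ = 0.370·4110/(4·5.67×10⁻⁸) = 6.705×10⁹ K⁴.
T = (6.705×10⁹)^(1/4).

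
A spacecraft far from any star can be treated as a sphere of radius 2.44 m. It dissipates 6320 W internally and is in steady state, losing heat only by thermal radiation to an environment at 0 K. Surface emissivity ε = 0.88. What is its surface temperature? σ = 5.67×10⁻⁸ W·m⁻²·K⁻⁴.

Steady state: internal power = radiated power, P = εσA T⁴.
Radiating area A = 4πr² = 74.82 m².
T⁴ = P/(εσA) = 6320/(0.88·5.67×10⁻⁸·74.82) = 1.693×10⁹ K⁴.
T = (1.693×10⁹)^(1/4).

T ≈ 203 K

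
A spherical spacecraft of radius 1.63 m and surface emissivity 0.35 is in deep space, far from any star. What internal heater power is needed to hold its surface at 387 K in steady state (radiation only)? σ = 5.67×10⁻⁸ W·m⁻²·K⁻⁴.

P ≈ 14900 W

P = εσ·4πr²·T⁴.
4πr² = 33.39 m²; T⁴ = 2.243×10¹⁰ K⁴.
P = 0.35·5.67×10⁻⁸·33.39·2.243×10¹⁰.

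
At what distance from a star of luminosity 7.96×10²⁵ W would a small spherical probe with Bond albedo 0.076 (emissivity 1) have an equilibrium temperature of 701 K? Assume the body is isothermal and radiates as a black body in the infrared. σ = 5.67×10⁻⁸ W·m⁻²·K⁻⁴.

For an isothermal black-emitting sphere, (1−a)S·πr² = σ·4πr²·T⁴ ⇒ S = 4σT⁴/(1−a).
S = 4·5.67×10⁻⁸·(701)⁴/0.924 = 59270 W/m².
Flux falls as S = L/(4πd²), so d = √(L/(4πS)) = √(7.96×10²⁵/(4π·59270)).

d ≈ 1.03×10¹⁰ m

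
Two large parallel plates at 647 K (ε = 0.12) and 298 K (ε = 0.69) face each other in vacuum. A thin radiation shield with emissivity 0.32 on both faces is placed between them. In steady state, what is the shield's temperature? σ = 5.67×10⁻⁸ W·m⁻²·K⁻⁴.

In steady state the net flux on the hot side equals that on the cold side.
σ(T₁⁴−T_s⁴)/D₁ = σ(T_s⁴−T₂⁴)/D₂, with D₁ = 1/ε₁+1/ε_s−1 = 10.46, D₂ = 1/ε_s+1/ε₂−1 = 3.574.
Solve for T_s⁴: T_s⁴ = (D₂·T₁⁴ + D₁·T₂⁴)/(D₁+D₂) = 5.051×10¹⁰ K⁴.

T_s ≈ 474 K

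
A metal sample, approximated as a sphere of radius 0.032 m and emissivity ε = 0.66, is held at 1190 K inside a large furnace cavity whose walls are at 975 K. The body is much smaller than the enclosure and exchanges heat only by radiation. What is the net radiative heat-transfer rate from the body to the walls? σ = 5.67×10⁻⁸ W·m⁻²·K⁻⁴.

P_net ≈ 530 W

For a small grey body in a large enclosure: P_net = εσA(T_body⁴ − T_wall⁴).
A = 4πr² = 0.01287 m²; T_body⁴ − T_wall⁴ = 2.005×10¹² − 9.037×10¹¹ = 1.102×10¹² K⁴.
|P_net| = 0.66·5.67×10⁻⁸·0.01287·1.102×10¹².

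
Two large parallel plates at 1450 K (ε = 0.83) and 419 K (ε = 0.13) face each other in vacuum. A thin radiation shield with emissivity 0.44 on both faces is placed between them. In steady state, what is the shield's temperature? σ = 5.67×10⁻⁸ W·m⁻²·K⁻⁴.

T_s ≈ 1360 K

In steady state the net flux on the hot side equals that on the cold side.
σ(T₁⁴−T_s⁴)/D₁ = σ(T_s⁴−T₂⁴)/D₂, with D₁ = 1/ε₁+1/ε_s−1 = 2.478, D₂ = 1/ε_s+1/ε₂−1 = 8.965.
Solve for T_s⁴: T_s⁴ = (D₂·T₁⁴ + D₁·T₂⁴)/(D₁+D₂) = 3.470×10¹² K⁴.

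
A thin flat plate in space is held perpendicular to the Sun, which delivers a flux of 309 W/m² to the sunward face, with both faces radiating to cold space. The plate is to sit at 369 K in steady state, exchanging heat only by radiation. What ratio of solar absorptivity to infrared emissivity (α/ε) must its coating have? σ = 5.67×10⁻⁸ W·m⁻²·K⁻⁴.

α/ε ≈ 6.80

Balance: αS·A = εσ·2A·T⁴ ⇒ α/ε = 2σT⁴/S.
α/ε = 2·5.67×10⁻⁸·(369)⁴/309 = 2·5.67×10⁻⁸·1.854×10¹⁰/309.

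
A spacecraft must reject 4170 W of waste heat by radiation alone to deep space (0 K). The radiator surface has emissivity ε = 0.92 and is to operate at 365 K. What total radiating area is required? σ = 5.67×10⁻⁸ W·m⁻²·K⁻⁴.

A ≈ 4.50 m²

P = εσA T⁴ ⇒ A = P/(εσT⁴).
T⁴ = 1.775×10¹⁰ K⁴.
A = 4170/(0.92 × 5.67×10⁻⁸ × 1.775×10¹⁰).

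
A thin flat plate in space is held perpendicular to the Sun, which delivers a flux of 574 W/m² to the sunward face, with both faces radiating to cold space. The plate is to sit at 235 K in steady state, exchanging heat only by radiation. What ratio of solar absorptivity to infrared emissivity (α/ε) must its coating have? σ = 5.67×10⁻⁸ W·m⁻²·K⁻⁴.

α/ε ≈ 0.603

Balance: αS·A = εσ·2A·T⁴ ⇒ α/ε = 2σT⁴/S.
α/ε = 2·5.67×10⁻⁸·(235)⁴/574 = 2·5.67×10⁻⁸·3.050×10⁹/574.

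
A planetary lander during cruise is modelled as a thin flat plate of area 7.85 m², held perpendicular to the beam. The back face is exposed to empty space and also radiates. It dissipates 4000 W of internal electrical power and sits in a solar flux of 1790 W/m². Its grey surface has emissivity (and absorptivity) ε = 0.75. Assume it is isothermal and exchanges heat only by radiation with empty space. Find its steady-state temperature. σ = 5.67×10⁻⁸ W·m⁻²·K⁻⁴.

At steady state, absorbed solar power + internal power = radiated power.
Absorbed: α·S·A_cross = 0.75·1790·7.850 = 10540 W (cross-section A).
Total input = 10540 + 4000 = 14540 W.
Radiated: εσ·A_surf·T⁴ with A_surf = 2A = 15.70 m².
T⁴ = 14540/(0.75·5.67×10⁻⁸·15.70) = 2.178×10¹⁰ K⁴.

T ≈ 384 K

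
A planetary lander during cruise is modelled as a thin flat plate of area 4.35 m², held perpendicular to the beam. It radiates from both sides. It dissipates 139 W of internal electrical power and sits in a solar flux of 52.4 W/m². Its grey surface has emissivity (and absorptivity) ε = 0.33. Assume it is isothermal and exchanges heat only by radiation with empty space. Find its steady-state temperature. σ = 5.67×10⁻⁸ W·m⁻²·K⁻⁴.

At steady state, absorbed solar power + internal power = radiated power.
Absorbed: α·S·A_cross = 0.33·52.4·4.350 = 75.22 W (cross-section A).
Total input = 75.22 + 139 = 214.2 W.
Radiated: εσ·A_surf·T⁴ with A_surf = 2A = 8.700 m².
T⁴ = 214.2/(0.33·5.67×10⁻⁸·8.700) = 1.316×10⁹ K⁴.

T ≈ 190 K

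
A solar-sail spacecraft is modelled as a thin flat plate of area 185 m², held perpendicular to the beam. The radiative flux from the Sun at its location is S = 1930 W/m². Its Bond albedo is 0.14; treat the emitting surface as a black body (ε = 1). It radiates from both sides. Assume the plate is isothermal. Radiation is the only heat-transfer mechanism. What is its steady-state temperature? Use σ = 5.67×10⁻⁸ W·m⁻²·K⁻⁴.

At equilibrium, absorbed power = emitted power.
Absorbing cross-section = A = 185.0 m²; emitting surface = 2A = 370.0 m² (ratio 2).
(1−a)S·A_cross = εσ·A_surf·T⁴  ⇒  T⁴ = (1−a)S/(2σ).
T⁴ = 0.860·1930/(2·5.67×10⁻⁸) = 1.464×10¹⁰ K⁴.
T = (1.464×10¹⁰)^(1/4).

T ≈ 348 K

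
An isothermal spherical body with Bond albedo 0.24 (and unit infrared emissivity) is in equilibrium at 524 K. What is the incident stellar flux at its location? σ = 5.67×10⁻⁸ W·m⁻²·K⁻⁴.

S ≈ 22500 W/m²

(1−a)S·πr² = σ·4πr²·T⁴ ⇒ S = 4σT⁴/(1−a).
S = 4·5.67×10⁻⁸·7.539×10¹⁰/0.760.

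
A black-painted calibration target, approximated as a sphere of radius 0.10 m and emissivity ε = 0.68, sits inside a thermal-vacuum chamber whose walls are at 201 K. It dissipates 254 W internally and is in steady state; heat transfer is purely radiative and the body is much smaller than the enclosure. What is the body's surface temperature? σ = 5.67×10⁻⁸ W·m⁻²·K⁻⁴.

For a small grey body in a large enclosure, net radiated power = εσA(T⁴ − T_w⁴).
Steady state: P = εσA(T⁴ − T_w⁴) with A = 4πr² = 0.1257 m².
T⁴ = P/(εσA) + T_w⁴ = 254/(0.68·5.67×10⁻⁸·0.1257) + (201)⁴
    = 5.242×10¹⁰ + 1.632×10⁹ = 5.406×10¹⁰ K⁴.

T ≈ 482 K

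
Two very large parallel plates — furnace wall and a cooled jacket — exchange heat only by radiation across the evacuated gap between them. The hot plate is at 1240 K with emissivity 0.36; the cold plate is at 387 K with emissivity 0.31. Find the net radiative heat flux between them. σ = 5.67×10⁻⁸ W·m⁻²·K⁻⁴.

For two infinite grey parallel plates, q = σ(T₁⁴ − T₂⁴)/(1/ε₁ + 1/ε₂ − 1).
T₁⁴ − T₂⁴ = 2.364×10¹² − 2.243×10¹⁰ = 2.342×10¹² K⁴.
1/ε₁ + 1/ε₂ − 1 = 2.778 + 3.226 − 1 = 5.004.
q = 5.67×10⁻⁸ × 2.342×10¹² / 5.004.

q ≈ 26500 W/m²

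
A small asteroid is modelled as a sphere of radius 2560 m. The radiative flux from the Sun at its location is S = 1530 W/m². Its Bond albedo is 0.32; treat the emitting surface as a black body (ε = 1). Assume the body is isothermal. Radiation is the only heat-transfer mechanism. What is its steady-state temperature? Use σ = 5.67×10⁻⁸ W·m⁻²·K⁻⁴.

At equilibrium, absorbed power = emitted power.
Absorbing cross-section = πr² = 2.059×10⁷ m²; emitting surface = 4πr² = 8.235×10⁷ m² (ratio 4).
(1−a)S·A_cross = εσ·A_surf·T⁴  ⇒  T⁴ = (1−a)S/(4σ).
T⁴ = 0.680·1530/(4·5.67×10⁻⁸) = 4.587×10⁹ K⁴.
T = (4.587×10⁹)^(1/4).

T ≈ 260 K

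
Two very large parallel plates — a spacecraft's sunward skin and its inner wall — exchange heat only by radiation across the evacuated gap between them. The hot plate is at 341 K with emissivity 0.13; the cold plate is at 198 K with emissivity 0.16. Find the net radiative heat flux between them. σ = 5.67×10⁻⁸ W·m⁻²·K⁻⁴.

q ≈ 52.5 W/m²

For two infinite grey parallel plates, q = σ(T₁⁴ − T₂⁴)/(1/ε₁ + 1/ε₂ − 1).
T₁⁴ − T₂⁴ = 1.352×10¹⁰ − 1.537×10⁹ = 1.198×10¹⁰ K⁴.
1/ε₁ + 1/ε₂ − 1 = 7.692 + 6.250 − 1 = 12.94.
q = 5.67×10⁻⁸ × 1.198×10¹⁰ / 12.94.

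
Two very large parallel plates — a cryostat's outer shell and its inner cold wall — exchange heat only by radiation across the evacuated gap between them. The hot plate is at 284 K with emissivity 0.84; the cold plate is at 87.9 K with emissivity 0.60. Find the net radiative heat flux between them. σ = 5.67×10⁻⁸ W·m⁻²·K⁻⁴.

q ≈ 197 W/m²

For two infinite grey parallel plates, q = σ(T₁⁴ − T₂⁴)/(1/ε₁ + 1/ε₂ − 1).
T₁⁴ − T₂⁴ = 6.505×10⁹ − 5.970×10⁷ = 6.446×10⁹ K⁴.
1/ε₁ + 1/ε₂ − 1 = 1.190 + 1.667 − 1 = 1.857.
q = 5.67×10⁻⁸ × 6.446×10⁹ / 1.857.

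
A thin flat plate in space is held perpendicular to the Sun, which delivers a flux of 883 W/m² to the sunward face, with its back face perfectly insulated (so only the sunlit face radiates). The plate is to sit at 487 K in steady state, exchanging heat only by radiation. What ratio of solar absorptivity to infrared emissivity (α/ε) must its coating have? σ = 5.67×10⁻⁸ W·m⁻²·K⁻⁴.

Balance: αS·A = εσ·1A·T⁴ ⇒ α/ε = σT⁴/S.
α/ε = 5.67×10⁻⁸·(487)⁴/883 = 5.67×10⁻⁸·5.625×10¹⁰/883.

α/ε ≈ 3.61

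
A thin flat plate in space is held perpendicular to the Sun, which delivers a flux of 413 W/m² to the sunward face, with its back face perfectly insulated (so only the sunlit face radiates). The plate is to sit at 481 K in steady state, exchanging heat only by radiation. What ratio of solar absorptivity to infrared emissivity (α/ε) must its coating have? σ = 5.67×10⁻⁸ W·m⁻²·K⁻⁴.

α/ε ≈ 7.35

Balance: αS·A = εσ·1A·T⁴ ⇒ α/ε = σT⁴/S.
α/ε = 5.67×10⁻⁸·(481)⁴/413 = 5.67×10⁻⁸·5.353×10¹⁰/413.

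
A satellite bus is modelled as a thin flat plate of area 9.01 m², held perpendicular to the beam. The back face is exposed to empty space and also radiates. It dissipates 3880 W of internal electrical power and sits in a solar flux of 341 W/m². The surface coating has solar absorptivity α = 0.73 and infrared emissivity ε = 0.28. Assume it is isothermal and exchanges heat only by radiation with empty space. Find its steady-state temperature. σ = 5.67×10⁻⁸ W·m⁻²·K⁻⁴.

T ≈ 382 K

At steady state, absorbed solar power + internal power = radiated power.
Absorbed: α·S·A_cross = 0.73·341·9.010 = 2243 W (cross-section A).
Total input = 2243 + 3880 = 6123 W.
Radiated: εσ·A_surf·T⁴ with A_surf = 2A = 18.02 m².
T⁴ = 6123/(0.28·5.67×10⁻⁸·18.02) = 2.140×10¹⁰ K⁴.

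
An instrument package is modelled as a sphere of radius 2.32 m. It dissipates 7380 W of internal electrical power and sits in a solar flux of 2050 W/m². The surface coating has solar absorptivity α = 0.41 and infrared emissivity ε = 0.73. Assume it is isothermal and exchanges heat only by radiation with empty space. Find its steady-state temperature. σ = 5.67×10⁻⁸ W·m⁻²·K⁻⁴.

T ≈ 296 K

At steady state, absorbed solar power + internal power = radiated power.
Absorbed: α·S·A_cross = 0.41·2050·16.91 = 14210 W (cross-section πr²).
Total input = 14210 + 7380 = 21590 W.
Radiated: εσ·A_surf·T⁴ with A_surf = 4πr² = 67.64 m².
T⁴ = 21590/(0.73·5.67×10⁻⁸·67.64) = 7.713×10⁹ K⁴.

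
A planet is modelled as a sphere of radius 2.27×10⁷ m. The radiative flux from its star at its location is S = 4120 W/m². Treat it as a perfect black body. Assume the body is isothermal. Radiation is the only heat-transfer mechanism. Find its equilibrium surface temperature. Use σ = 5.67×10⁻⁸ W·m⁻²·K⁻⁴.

At equilibrium, absorbed power = emitted power.
Absorbing cross-section = πr² = 1.619×10¹⁵ m²; emitting surface = 4πr² = 6.475×10¹⁵ m² (ratio 4).
S·A_cross = εσ·A_surf·T⁴  ⇒  T⁴ = S/(4σ).
T⁴ = 1.00·4120/(4·5.67×10⁻⁸) = 1.817×10¹⁰ K⁴.
T = (1.817×10¹⁰)^(1/4).

T ≈ 367 K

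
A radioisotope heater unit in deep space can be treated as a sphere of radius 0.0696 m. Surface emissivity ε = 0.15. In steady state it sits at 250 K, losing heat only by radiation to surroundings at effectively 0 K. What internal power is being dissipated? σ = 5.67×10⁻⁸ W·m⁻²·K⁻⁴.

P ≈ 2.02 W

Steady state: P = εσA T⁴.
A = 4πr² = 0.06087 m²; T⁴ = (250)⁴ = 3.906×10⁹ K⁴.
P = 0.15 × 5.67×10⁻⁸ × 0.06087 × 3.906×10⁹.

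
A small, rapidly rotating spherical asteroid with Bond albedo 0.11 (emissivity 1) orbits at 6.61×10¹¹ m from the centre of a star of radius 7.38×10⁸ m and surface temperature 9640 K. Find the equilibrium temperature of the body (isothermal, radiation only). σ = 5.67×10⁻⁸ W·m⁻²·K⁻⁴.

T ≈ 221 K

The star's surface emits σT_*⁴; at distance d the flux is S = σT_*⁴(R_*/d)².
S = 5.67×10⁻⁸·(9640)⁴·(7.38×10⁸/6.61×10¹¹)² = 610.4 W/m².
For an isothermal sphere T⁴ = (1−a)S/(4σ) = 2.395×10⁹ K⁴.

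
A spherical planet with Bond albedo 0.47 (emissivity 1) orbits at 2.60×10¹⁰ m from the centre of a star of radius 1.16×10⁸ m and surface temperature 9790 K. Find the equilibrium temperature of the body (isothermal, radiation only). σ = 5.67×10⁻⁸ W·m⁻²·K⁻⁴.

The star's surface emits σT_*⁴; at distance d the flux is S = σT_*⁴(R_*/d)².
S = 5.67×10⁻⁸·(9790)⁴·(1.16×10⁸/2.60×10¹⁰)² = 10370 W/m².
For an isothermal sphere T⁴ = (1−a)S/(4σ) = 2.423×10¹⁰ K⁴.

T ≈ 395 K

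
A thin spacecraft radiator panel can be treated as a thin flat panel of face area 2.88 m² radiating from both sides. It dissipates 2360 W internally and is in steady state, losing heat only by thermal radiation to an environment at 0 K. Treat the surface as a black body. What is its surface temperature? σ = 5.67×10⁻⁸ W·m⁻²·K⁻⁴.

Steady state: internal power = radiated power, P = εσA T⁴.
Radiating area A = 2·2.88 = 5.760 m².
T⁴ = P/(εσA) = 2360/(1.0·5.67×10⁻⁸·5.760) = 7.226×10⁹ K⁴.
T = (7.226×10⁹)^(1/4).

T ≈ 292 K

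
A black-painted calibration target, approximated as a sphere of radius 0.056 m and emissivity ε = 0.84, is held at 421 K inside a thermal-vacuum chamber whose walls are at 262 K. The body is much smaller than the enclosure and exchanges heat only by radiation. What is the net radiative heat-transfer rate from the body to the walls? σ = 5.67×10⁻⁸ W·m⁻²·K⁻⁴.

P_net ≈ 50.1 W

For a small grey body in a large enclosure: P_net = εσA(T_body⁴ − T_wall⁴).
A = 4πr² = 0.03941 m²; T_body⁴ − T_wall⁴ = 3.141×10¹⁰ − 4.712×10⁹ = 2.670×10¹⁰ K⁴.
|P_net| = 0.84·5.67×10⁻⁸·0.03941·2.670×10¹⁰.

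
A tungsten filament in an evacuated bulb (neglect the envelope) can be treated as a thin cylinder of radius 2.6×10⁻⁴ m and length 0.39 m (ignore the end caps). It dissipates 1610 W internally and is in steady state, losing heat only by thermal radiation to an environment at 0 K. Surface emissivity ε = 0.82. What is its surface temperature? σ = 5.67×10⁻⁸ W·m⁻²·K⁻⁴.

T ≈ 2720 K

Steady state: internal power = radiated power, P = εσA T⁴.
Radiating area A = 2πrL = 6.371×10⁻⁴ m².
T⁴ = P/(εσA) = 1610/(0.82·5.67×10⁻⁸·6.371×10⁻⁴) = 5.435×10¹³ K⁴.
T = (5.435×10¹³)^(1/4).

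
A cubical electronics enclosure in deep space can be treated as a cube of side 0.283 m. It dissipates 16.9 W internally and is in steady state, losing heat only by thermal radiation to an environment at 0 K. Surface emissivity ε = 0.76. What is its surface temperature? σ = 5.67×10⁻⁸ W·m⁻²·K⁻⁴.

Steady state: internal power = radiated power, P = εσA T⁴.
Radiating area A = 6L² = 0.4805 m².
T⁴ = P/(εσA) = 16.9/(0.76·5.67×10⁻⁸·0.4805) = 8.161×10⁸ K⁴.
T = (8.161×10⁸)^(1/4).

T ≈ 169 K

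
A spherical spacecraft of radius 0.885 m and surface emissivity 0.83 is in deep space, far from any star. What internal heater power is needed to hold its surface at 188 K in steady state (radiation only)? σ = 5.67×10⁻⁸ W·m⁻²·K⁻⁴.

P = εσ·4πr²·T⁴.
4πr² = 9.842 m²; T⁴ = 1.249×10⁹ K⁴.
P = 0.83·5.67×10⁻⁸·9.842·1.249×10⁹.

P ≈ 579 W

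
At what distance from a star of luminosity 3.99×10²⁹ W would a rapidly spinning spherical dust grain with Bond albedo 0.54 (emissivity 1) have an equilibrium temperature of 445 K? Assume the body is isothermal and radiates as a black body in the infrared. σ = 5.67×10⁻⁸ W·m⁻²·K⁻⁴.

d ≈ 1.28×10¹² m

For an isothermal black-emitting sphere, (1−a)S·πr² = σ·4πr²·T⁴ ⇒ S = 4σT⁴/(1−a).
S = 4·5.67×10⁻⁸·(445)⁴/0.460 = 19330 W/m².
Flux falls as S = L/(4πd²), so d = √(L/(4πS)) = √(3.99×10²⁹/(4π·19330)).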